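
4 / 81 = 0.05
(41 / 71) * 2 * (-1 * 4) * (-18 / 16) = 369 / 71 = 5.20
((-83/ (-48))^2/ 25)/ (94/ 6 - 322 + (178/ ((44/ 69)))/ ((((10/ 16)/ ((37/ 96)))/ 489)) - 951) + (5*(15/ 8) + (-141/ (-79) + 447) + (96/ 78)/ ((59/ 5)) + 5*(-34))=917630392363824967/ 3183297357009120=288.26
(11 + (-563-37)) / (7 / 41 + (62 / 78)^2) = -36730629 / 50048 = -733.91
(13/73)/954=13/69642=0.00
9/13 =0.69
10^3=1000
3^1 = 3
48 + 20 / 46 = 1114 / 23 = 48.43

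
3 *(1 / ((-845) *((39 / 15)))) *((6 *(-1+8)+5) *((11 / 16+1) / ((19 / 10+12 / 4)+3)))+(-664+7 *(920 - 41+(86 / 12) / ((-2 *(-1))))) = 22968923189 / 4165512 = 5514.07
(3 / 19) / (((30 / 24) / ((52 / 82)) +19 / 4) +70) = 312 / 151601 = 0.00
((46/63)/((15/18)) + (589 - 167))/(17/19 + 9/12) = 3374552/13125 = 257.11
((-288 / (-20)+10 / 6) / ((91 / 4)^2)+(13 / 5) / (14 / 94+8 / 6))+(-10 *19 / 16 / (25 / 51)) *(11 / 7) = -1507094467 / 41537496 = -36.28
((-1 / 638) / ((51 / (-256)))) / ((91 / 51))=128 / 29029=0.00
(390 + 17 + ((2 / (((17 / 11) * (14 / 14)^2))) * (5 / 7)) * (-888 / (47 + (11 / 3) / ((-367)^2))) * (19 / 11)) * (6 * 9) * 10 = 11496933018540 / 56498701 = 203490.22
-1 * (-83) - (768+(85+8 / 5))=-3858 / 5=-771.60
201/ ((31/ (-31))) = -201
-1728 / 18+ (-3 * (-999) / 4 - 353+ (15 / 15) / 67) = 80471 / 268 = 300.26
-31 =-31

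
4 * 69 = 276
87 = 87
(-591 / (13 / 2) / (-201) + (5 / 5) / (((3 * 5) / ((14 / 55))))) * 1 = 337244 / 718575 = 0.47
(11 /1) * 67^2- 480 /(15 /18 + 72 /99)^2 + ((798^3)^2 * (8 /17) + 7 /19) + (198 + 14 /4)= 832847298044659042628393 /6853414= 121522980815788896.25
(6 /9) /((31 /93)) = 2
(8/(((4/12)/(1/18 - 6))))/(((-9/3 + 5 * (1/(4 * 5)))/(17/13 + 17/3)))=465664/1287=361.82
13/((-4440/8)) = -13/555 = -0.02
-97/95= -1.02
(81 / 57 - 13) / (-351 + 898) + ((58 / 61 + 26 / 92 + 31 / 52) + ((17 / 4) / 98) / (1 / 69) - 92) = -6479488332111 / 74306707384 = -87.20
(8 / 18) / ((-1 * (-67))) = 0.01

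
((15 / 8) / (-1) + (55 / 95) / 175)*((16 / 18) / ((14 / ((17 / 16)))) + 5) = -9.48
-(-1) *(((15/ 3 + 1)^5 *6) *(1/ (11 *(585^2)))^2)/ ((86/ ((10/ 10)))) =32/ 835891216875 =0.00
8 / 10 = 4 / 5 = 0.80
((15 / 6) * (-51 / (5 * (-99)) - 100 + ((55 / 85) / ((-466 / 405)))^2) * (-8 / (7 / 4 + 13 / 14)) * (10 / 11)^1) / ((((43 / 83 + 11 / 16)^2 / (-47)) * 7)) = -683774485295857666048 / 218972830766545845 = -3122.65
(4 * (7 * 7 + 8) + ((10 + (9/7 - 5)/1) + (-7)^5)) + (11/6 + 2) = -695893/42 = -16568.88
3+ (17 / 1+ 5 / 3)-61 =-118 / 3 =-39.33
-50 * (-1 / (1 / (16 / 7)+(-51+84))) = 160 / 107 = 1.50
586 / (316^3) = 293 / 15777248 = 0.00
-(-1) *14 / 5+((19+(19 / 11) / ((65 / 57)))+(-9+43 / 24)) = 55277 / 3432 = 16.11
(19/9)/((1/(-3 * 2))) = -38/3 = -12.67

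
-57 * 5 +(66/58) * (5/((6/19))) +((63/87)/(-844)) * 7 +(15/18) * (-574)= -745.32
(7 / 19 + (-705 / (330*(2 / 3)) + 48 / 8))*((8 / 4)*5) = 13225 / 418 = 31.64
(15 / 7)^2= 225 / 49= 4.59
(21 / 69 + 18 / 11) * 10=4910 / 253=19.41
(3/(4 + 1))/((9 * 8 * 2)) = 1/240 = 0.00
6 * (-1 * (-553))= 3318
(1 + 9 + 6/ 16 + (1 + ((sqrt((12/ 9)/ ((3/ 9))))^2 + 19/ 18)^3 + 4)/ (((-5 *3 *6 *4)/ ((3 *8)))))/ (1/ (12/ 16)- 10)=-62437/ 379080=-0.16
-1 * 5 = -5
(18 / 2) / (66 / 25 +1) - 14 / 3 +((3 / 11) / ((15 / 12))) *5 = -3313 / 3003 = -1.10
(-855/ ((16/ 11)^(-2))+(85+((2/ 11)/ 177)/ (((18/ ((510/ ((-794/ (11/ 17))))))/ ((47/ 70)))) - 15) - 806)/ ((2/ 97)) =-88154657941655/ 714214116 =-123428.89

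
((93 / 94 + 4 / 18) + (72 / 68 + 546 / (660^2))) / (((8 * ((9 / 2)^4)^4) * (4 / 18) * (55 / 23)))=4655281572352 / 246328690902259812053625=0.00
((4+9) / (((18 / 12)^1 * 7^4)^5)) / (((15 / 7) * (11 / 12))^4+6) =106496 / 103679110537360685751123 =0.00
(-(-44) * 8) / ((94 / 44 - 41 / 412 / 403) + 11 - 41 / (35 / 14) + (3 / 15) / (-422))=-135650083712 / 1257983897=-107.83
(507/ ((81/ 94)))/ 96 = 7943/ 1296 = 6.13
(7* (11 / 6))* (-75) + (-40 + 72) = -1861 / 2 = -930.50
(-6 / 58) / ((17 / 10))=-30 / 493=-0.06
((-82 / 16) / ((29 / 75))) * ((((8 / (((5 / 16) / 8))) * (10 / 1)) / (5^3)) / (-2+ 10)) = -3936 / 145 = -27.14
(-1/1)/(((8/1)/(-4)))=1/2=0.50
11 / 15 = 0.73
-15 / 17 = -0.88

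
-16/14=-8/7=-1.14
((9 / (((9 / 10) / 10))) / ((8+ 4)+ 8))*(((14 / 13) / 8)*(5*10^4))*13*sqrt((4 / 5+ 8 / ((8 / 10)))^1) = 262500*sqrt(30) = 1437771.71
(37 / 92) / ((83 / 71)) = 2627 / 7636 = 0.34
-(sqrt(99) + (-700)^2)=-490000- 3 * sqrt(11)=-490009.95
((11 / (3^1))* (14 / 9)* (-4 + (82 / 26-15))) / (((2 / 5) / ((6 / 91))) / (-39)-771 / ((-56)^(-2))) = 22660 / 606191079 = 0.00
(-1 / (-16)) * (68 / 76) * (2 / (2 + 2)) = 17 / 608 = 0.03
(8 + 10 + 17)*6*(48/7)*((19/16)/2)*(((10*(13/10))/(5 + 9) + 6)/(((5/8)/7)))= 66348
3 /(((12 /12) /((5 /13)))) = 15 /13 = 1.15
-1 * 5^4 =-625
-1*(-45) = 45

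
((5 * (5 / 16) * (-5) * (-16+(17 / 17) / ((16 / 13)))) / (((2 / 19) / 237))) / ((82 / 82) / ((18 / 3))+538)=410335875 / 826624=496.40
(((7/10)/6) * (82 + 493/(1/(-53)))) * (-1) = 182329/60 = 3038.82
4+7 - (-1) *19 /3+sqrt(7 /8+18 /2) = sqrt(158) /4+52 /3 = 20.48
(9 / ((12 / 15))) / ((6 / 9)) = 135 / 8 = 16.88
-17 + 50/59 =-953/59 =-16.15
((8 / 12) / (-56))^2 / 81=1 / 571536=0.00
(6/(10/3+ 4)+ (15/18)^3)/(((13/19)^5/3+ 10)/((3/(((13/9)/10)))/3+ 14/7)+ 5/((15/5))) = 238327004849/476515282122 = 0.50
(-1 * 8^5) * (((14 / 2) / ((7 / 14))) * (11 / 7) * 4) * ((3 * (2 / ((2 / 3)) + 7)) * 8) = -692060160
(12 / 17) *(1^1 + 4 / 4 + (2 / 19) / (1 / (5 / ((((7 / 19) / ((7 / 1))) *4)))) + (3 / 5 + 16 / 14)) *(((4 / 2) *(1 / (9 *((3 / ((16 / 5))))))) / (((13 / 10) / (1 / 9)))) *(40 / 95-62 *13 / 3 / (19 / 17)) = -5752576 / 268515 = -21.42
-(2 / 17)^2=-4 / 289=-0.01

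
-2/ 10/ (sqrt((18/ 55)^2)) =-11/ 18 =-0.61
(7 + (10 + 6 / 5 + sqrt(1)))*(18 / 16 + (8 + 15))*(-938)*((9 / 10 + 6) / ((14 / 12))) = -64241208 / 25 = -2569648.32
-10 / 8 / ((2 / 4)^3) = -10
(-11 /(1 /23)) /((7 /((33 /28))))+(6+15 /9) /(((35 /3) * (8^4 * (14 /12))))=-21373371 /501760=-42.60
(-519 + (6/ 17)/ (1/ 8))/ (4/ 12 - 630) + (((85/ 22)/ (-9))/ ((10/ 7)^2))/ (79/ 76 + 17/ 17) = 3531318799/ 4927739850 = 0.72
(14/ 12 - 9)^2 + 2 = 2281/ 36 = 63.36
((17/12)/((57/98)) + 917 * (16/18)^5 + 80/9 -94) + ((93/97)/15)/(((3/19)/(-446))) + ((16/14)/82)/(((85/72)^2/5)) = 245.70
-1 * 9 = -9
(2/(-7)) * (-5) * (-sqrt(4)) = -20/7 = -2.86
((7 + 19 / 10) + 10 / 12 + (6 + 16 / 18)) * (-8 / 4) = -1496 / 45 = -33.24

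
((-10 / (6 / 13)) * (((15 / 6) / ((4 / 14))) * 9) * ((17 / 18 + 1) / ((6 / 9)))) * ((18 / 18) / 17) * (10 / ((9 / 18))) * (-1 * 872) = 86791250 / 17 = 5105367.65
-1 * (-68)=68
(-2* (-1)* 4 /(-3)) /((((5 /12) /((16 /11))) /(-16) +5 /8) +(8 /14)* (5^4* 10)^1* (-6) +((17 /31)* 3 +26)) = 1777664 /14265966367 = 0.00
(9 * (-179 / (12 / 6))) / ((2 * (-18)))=22.38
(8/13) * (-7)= -56/13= -4.31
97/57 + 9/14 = 1871/798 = 2.34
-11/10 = -1.10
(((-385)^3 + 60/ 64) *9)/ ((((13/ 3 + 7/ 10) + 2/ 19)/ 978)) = -1145244968995725/ 11716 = -97750509473.86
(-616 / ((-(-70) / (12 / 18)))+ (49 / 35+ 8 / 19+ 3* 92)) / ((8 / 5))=77507 / 456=169.97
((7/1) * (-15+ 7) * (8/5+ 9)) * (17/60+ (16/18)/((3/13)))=-1656886/675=-2454.65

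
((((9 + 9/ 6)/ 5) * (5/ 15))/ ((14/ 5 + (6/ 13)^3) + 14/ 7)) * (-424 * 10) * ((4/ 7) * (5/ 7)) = -5822050/ 23541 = -247.32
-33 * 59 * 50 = -97350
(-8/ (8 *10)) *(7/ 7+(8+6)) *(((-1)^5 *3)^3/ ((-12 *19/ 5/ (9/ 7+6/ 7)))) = -2025/ 1064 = -1.90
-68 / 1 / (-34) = 2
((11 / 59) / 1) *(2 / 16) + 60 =28331 / 472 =60.02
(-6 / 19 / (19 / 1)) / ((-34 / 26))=78 / 6137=0.01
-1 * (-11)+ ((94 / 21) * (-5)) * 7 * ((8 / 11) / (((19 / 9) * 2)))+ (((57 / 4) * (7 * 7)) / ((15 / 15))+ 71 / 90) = 683.05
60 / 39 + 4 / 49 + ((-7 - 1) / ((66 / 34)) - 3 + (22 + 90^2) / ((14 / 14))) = 170616923 / 21021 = 8116.50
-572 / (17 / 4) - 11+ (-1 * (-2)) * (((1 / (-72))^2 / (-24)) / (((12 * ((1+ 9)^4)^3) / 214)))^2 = -689604644044799999999999999999999805367 / 4736678363136000000000000000000000000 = -145.59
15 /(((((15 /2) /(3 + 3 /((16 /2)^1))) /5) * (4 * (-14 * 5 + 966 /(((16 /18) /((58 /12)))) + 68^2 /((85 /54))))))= 675 /649618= 0.00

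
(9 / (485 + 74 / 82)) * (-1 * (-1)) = 369 / 19922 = 0.02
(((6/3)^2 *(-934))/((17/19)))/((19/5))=-18680/17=-1098.82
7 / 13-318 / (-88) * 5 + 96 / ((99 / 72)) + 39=72887 / 572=127.42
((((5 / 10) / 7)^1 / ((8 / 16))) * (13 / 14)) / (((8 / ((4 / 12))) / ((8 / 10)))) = 13 / 2940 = 0.00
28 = 28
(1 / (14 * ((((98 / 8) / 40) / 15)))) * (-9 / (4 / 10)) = -27000 / 343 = -78.72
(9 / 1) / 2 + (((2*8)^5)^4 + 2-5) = 2417851639229258349412355 / 2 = 1208925819614629174706178.00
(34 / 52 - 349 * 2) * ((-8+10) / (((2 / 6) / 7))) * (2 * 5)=-3807510 / 13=-292885.38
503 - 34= 469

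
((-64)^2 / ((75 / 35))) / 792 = 3584 / 1485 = 2.41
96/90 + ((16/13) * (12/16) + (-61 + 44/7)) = -52.72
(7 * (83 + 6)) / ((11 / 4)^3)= 39872 / 1331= 29.96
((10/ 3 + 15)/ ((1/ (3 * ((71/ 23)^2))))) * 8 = 2218040/ 529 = 4192.89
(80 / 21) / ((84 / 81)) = 180 / 49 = 3.67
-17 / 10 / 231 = -17 / 2310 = -0.01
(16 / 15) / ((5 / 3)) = 16 / 25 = 0.64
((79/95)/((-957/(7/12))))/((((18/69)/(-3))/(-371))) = -4718749/2181960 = -2.16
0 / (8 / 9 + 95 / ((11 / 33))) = 0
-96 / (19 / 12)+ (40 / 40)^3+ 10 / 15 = -3361 / 57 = -58.96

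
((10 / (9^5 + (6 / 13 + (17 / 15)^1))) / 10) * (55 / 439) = 975 / 459547834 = 0.00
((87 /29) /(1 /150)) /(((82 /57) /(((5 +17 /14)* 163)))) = 181871325 /574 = 316849.00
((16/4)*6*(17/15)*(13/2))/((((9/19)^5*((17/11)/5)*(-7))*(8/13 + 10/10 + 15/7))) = -484533478/531441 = -911.74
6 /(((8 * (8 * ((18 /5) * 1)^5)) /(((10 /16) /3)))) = 15625 /483729408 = 0.00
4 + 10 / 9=46 / 9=5.11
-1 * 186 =-186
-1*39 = -39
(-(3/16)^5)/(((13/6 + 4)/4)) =-0.00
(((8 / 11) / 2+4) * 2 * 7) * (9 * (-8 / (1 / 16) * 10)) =-7741440 / 11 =-703767.27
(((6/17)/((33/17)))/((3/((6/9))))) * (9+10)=76/99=0.77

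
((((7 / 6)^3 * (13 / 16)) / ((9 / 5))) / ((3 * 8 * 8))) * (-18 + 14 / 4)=-646555 / 11943936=-0.05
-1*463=-463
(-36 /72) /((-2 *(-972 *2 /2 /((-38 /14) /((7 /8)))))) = 19 /23814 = 0.00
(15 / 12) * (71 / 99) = 355 / 396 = 0.90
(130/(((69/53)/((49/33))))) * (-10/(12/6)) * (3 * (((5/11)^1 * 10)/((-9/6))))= 168805000/25047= 6739.53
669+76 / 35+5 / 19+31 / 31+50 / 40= 673.68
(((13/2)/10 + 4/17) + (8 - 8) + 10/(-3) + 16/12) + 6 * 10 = 20021/340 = 58.89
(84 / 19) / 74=42 / 703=0.06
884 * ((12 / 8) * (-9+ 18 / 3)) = -3978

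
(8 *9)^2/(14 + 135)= 5184/149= 34.79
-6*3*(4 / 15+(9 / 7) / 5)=-66 / 7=-9.43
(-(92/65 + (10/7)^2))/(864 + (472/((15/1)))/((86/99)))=-118336/30822519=-0.00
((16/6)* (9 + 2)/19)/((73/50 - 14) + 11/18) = -150/1159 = -0.13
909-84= 825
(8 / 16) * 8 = 4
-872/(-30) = 436/15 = 29.07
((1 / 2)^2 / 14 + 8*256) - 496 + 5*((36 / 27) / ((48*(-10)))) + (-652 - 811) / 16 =1472251 / 1008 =1460.57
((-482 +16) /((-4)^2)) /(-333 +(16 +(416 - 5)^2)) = -233 /1348832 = -0.00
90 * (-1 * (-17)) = 1530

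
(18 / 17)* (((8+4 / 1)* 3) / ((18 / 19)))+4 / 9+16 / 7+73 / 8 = 446311 / 8568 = 52.09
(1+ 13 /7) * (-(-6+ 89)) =-1660 /7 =-237.14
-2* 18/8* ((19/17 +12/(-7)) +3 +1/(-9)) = -2455/238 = -10.32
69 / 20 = 3.45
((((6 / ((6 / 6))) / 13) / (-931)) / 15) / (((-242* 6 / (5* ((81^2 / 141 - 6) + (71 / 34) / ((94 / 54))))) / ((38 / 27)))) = 22229 / 3325564242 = 0.00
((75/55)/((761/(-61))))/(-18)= 305/50226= 0.01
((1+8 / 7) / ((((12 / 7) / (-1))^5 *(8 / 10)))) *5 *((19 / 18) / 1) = -5702375 / 5971968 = -0.95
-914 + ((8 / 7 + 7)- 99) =-7034 / 7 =-1004.86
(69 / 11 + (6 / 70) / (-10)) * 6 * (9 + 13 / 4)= 506457 / 1100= 460.42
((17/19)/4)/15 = 17/1140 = 0.01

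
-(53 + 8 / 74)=-1965 / 37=-53.11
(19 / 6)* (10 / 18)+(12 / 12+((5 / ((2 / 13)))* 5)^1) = 4462 / 27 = 165.26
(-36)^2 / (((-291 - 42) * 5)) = -144 / 185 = -0.78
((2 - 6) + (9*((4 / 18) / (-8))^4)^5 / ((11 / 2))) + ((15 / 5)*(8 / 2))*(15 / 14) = 77195475583764556844875382791 / 8715618211070191901840769024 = 8.86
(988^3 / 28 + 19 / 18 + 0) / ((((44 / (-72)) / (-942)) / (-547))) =-2236256366416818 / 77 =-29042290472945.69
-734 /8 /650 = -367 /2600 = -0.14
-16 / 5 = -3.20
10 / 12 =5 / 6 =0.83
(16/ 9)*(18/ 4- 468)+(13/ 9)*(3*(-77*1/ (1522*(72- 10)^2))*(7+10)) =-14462621113/ 17551704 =-824.00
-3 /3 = -1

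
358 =358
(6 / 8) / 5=3 / 20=0.15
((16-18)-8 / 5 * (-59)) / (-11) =-42 / 5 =-8.40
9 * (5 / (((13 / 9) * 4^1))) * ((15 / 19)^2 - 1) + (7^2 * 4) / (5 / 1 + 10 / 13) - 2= 10221064 / 351975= 29.04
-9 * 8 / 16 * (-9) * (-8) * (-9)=2916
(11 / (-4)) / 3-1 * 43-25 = -827 / 12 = -68.92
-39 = -39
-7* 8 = -56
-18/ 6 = -3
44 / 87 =0.51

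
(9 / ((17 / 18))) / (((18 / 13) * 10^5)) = 117 / 1700000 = 0.00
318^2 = 101124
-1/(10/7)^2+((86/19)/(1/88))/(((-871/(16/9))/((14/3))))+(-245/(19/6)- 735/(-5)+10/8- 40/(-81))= 2248349836/33511725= 67.09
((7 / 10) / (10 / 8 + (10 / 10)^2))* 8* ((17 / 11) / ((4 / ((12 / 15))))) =1904 / 2475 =0.77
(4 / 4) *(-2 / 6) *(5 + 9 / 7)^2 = -1936 / 147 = -13.17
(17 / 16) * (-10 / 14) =-85 / 112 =-0.76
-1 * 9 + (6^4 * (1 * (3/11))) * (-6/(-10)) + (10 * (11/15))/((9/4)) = 206.33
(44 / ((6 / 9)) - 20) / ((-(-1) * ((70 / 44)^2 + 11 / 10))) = 111320 / 8787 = 12.67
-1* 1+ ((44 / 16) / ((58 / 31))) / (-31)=-243 / 232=-1.05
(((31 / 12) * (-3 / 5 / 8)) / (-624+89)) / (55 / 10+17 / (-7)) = 217 / 1840400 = 0.00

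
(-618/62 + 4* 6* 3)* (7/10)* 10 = 13461/31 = 434.23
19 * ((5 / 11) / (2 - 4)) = -95 / 22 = -4.32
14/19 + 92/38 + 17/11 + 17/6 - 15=-9359/1254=-7.46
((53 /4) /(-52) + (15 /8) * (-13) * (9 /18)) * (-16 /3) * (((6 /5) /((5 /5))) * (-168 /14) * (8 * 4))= -1987584 /65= -30578.22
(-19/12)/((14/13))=-247/168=-1.47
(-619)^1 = -619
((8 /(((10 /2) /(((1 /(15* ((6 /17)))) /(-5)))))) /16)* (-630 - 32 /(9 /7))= 50099 /20250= 2.47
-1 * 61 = -61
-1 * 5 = -5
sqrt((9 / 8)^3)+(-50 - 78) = -128+27*sqrt(2) / 32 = -126.81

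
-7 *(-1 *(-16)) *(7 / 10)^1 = -392 / 5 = -78.40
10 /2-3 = 2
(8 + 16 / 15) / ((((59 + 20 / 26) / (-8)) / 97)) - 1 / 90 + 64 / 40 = -2706899 / 23310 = -116.13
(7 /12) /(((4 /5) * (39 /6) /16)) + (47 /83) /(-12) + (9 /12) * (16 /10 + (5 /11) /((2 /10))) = 552173 /118690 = 4.65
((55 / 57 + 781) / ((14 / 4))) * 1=89144 / 399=223.42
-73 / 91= -0.80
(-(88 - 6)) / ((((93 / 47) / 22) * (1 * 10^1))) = -42394 / 465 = -91.17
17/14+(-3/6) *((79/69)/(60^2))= 1.21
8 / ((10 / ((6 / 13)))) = 24 / 65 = 0.37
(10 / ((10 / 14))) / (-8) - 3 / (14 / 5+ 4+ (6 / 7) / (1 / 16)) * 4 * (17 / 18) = -2.30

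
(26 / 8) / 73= 13 / 292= 0.04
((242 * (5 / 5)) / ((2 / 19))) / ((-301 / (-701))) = 1611599 / 301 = 5354.15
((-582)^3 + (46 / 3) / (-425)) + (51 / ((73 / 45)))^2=-1339438203230059 / 6794475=-197136379.67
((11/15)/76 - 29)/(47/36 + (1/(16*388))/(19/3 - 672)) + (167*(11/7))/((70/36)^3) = 11206457604610536/830660067909875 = 13.49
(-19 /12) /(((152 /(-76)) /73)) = 1387 /24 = 57.79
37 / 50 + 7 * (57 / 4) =10049 / 100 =100.49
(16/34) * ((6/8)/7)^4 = 81/1306144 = 0.00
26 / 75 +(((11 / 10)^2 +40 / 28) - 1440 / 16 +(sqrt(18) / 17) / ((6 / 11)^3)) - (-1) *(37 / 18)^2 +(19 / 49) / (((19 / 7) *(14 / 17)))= -8197571 / 99225 +1331 *sqrt(2) / 1224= -81.08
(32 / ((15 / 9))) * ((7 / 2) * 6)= 2016 / 5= 403.20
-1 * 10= -10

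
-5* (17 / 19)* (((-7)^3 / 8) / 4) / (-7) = -4165 / 608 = -6.85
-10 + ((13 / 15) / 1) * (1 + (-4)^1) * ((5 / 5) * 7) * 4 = -414 / 5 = -82.80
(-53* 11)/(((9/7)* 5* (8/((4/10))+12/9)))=-4081/960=-4.25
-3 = -3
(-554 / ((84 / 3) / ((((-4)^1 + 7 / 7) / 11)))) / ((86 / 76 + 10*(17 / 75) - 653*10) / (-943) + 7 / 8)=893341620 / 1290669149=0.69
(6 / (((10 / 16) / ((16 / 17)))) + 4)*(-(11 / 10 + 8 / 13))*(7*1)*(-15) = 2594382 / 1105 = 2347.86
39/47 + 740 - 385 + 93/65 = 1091431/3055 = 357.26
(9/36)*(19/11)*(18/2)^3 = 13851/44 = 314.80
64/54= 32/27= 1.19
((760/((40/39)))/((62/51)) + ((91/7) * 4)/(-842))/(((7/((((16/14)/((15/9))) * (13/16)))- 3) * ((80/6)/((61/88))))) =113538243663/34270881920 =3.31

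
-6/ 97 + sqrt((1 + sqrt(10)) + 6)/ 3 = -6/ 97 + sqrt(sqrt(10) + 7)/ 3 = 1.00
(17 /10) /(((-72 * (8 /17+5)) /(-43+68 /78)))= 15317 /84240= 0.18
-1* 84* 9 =-756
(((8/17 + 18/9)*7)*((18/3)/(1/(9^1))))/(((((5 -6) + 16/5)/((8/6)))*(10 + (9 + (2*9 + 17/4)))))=13.72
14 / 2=7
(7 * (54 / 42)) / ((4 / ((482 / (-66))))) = -723 / 44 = -16.43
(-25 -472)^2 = 247009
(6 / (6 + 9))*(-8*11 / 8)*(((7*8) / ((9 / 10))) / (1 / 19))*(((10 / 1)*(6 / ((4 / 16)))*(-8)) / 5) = 5992448 / 3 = 1997482.67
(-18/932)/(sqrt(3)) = -3 *sqrt(3)/466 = -0.01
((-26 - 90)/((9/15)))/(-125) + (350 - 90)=19616/75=261.55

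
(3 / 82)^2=9 / 6724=0.00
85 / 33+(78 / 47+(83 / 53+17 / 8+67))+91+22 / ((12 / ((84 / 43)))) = 4793312105 / 28277832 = 169.51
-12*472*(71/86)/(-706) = 100536/15179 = 6.62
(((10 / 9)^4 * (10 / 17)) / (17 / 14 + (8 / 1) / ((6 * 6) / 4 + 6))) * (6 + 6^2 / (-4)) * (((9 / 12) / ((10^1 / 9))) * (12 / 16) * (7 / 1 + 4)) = -481250 / 56151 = -8.57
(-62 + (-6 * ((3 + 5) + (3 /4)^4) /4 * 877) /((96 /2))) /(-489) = 791679 /1335296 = 0.59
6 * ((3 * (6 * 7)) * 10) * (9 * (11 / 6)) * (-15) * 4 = -7484400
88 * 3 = 264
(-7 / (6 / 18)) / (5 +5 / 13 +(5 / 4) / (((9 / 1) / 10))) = -4914 / 1585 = -3.10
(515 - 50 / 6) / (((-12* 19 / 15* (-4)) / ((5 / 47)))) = 125 / 141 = 0.89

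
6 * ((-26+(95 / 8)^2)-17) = 18819 / 32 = 588.09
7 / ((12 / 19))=133 / 12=11.08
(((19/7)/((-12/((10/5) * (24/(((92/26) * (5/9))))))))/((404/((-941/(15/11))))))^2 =89.00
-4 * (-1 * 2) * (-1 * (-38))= 304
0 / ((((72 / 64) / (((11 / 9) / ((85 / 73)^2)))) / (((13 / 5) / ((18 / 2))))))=0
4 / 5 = 0.80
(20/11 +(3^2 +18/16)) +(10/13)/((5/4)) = 14367/1144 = 12.56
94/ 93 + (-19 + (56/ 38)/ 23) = -728497/ 40641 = -17.93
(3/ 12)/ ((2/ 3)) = 0.38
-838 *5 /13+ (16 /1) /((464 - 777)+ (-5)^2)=-75433 /234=-322.36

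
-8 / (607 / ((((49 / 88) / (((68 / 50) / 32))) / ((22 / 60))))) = -0.47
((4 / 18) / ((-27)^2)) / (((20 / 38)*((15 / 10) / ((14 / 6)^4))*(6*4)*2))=45619 / 191318760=0.00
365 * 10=3650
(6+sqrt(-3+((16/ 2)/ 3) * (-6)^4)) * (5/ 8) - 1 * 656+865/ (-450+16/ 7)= -4100413/ 6268+5 * sqrt(3453)/ 8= -617.46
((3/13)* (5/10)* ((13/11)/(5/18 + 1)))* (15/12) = 135/1012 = 0.13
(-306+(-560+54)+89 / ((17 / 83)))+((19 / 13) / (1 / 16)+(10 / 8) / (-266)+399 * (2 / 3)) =-20713993 / 235144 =-88.09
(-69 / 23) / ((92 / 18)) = -27 / 46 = -0.59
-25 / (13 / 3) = -75 / 13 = -5.77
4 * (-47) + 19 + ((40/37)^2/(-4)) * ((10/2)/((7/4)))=-1627527/9583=-169.83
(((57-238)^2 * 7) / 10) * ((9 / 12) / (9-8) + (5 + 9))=13530293 / 40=338257.32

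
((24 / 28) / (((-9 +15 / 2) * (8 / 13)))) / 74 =-13 / 1036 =-0.01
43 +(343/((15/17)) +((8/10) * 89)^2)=412588/75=5501.17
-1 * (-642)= 642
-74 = -74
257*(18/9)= 514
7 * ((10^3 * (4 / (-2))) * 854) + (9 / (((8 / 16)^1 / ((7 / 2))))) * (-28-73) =-11962363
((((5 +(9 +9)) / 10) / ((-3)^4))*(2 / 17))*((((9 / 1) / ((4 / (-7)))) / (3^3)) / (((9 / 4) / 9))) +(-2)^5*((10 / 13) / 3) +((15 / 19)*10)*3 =78931183 / 5101785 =15.47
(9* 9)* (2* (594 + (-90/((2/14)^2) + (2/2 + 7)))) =-616896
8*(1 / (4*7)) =2 / 7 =0.29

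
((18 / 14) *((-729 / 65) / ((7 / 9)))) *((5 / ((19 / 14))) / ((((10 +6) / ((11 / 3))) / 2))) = -31.31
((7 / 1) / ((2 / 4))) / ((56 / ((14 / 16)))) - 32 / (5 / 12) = -12253 / 160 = -76.58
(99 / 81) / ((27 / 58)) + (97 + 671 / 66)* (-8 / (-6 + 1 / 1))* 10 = 417302 / 243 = 1717.29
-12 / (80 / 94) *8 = -564 / 5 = -112.80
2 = 2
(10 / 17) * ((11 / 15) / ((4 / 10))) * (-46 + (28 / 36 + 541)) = 245410 / 459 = 534.66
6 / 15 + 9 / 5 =11 / 5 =2.20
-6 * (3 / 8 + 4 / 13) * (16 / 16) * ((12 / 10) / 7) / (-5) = 639 / 4550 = 0.14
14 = 14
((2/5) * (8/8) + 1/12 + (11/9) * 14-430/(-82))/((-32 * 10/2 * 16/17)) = -2865299/18892800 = -0.15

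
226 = 226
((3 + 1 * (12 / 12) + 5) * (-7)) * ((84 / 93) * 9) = -15876 / 31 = -512.13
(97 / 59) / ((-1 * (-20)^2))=-97 / 23600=-0.00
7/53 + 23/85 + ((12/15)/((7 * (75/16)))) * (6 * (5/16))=70698/157675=0.45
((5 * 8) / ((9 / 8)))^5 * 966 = 1080452710400000 / 19683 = 54892684570.44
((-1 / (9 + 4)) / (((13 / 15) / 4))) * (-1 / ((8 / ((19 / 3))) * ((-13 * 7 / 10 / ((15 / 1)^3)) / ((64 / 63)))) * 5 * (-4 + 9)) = -285000000 / 107653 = -2647.39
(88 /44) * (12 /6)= 4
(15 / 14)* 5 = 75 / 14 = 5.36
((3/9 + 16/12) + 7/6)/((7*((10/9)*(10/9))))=459/1400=0.33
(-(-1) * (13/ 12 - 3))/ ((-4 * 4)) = 23/ 192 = 0.12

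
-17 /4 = -4.25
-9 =-9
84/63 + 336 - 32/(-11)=11228/33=340.24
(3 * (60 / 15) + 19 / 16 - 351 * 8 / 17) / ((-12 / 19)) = 785479 / 3264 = 240.65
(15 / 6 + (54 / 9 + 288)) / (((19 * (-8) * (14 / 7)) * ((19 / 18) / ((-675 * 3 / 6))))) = 3602475 / 11552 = 311.85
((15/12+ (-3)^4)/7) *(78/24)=611/16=38.19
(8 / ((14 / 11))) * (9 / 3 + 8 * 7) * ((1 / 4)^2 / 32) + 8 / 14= 1161 / 896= 1.30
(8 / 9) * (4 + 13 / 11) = 152 / 33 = 4.61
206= 206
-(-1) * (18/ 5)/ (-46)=-9/ 115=-0.08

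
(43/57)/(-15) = -43/855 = -0.05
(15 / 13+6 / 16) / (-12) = -53 / 416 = -0.13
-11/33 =-1/3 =-0.33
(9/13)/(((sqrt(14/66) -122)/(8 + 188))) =-7101864/6385145 -1764 *sqrt(231)/6385145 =-1.12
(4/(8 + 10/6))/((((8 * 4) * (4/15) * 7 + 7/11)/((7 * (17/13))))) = 33660/536471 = 0.06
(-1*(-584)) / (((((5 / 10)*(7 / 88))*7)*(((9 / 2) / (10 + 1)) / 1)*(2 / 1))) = 1130624 / 441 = 2563.77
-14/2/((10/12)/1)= -42/5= -8.40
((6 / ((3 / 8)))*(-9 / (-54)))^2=7.11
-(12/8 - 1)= -1/2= -0.50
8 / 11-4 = -36 / 11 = -3.27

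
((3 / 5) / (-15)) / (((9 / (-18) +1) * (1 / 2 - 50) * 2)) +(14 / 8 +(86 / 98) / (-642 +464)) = 1.75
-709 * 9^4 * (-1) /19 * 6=27910494 /19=1468973.37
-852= -852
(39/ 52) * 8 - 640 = -634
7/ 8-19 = -145/ 8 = -18.12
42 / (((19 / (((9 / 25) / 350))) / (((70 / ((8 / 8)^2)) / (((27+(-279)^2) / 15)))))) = 3 / 97850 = 0.00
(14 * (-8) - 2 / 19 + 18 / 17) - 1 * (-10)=-32638 / 323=-101.05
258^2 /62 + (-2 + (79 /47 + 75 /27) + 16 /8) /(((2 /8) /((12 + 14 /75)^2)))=274559408894 /73760625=3722.30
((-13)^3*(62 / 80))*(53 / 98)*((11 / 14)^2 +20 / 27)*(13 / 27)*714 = -5733337910417 / 13335840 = -429919.52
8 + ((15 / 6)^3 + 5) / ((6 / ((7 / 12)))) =10.01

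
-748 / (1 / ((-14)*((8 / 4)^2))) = 41888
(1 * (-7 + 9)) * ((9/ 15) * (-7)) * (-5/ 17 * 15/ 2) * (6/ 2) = 945/ 17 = 55.59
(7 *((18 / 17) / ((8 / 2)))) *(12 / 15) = 126 / 85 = 1.48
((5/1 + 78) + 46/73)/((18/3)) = 2035/146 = 13.94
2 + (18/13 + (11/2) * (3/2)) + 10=1125/52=21.63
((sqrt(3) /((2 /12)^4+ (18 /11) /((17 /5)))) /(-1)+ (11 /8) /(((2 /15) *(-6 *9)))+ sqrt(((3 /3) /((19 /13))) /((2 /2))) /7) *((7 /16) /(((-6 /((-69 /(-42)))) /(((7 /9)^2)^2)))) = -7889 *sqrt(247) /23934528+ 3037265 /362797056+ 10326701 *sqrt(3) /113555844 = 0.16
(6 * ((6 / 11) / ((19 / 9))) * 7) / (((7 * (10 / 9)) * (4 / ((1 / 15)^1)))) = 243 / 10450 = 0.02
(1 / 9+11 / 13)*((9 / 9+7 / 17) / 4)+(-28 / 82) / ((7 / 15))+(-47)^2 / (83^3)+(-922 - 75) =-15502318867312 / 15542886021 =-997.39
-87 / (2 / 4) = -174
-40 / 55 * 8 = -5.82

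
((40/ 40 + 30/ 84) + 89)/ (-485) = -253/ 1358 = -0.19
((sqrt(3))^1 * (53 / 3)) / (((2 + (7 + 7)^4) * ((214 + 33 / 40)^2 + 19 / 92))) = 975200 * sqrt(3) / 97869059382429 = 0.00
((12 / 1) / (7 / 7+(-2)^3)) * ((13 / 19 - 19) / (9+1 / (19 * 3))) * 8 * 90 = 4510080 / 1799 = 2506.99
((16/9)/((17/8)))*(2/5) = 256/765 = 0.33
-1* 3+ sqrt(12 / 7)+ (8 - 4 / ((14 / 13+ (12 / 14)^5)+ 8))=5.89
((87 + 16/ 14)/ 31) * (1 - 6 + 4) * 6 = -3702/ 217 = -17.06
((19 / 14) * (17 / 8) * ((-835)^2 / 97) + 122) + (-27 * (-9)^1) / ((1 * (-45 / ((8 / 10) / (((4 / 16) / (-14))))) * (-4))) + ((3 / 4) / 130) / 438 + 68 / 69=184887842110261 / 8892319800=20791.86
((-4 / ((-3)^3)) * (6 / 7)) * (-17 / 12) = -34 / 189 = -0.18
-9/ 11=-0.82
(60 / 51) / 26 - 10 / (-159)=3800 / 35139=0.11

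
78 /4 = 39 /2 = 19.50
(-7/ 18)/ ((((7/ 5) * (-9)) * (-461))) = -5/ 74682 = -0.00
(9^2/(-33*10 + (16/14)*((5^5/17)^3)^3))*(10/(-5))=-67239325973799/113686837721616029602410885458465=-0.00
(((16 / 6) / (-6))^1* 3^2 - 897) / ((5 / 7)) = -6307 / 5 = -1261.40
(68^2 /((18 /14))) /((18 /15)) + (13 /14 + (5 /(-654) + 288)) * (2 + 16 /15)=79994944 /20601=3883.06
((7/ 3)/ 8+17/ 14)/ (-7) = -253/ 1176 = -0.22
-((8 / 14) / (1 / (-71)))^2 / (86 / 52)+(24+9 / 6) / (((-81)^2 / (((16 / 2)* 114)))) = -1523309336 / 1536003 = -991.74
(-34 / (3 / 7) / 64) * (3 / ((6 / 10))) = -595 / 96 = -6.20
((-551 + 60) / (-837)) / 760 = 0.00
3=3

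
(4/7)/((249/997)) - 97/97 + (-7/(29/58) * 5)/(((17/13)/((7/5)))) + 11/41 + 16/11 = -961246780/13363581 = -71.93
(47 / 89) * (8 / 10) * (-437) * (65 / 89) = -1068028 / 7921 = -134.83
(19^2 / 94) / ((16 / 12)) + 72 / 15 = 14439 / 1880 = 7.68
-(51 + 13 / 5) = -268 / 5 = -53.60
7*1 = 7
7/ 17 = 0.41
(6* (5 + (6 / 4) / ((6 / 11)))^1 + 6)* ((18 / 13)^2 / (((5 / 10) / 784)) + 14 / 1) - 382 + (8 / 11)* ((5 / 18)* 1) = 2646405743 / 16731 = 158173.79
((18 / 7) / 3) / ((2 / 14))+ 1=7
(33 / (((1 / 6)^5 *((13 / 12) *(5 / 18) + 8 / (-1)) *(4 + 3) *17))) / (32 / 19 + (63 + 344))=-1053119232 / 1536670205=-0.69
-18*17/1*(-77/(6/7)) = 27489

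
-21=-21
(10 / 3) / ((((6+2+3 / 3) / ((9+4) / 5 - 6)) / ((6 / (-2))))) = 34 / 9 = 3.78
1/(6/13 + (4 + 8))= 13/162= 0.08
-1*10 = -10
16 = 16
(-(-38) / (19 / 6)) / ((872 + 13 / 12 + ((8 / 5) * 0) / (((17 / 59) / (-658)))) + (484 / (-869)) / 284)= 807696 / 58765361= 0.01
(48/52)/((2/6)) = 36/13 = 2.77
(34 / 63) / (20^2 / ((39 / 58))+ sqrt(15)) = 0.00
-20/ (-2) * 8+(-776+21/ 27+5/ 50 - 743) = -129431/ 90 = -1438.12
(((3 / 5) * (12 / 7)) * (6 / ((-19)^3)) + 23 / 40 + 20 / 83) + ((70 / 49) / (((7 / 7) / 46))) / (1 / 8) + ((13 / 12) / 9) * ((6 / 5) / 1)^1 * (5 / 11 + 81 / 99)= 8312014914619 / 15780912840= 526.71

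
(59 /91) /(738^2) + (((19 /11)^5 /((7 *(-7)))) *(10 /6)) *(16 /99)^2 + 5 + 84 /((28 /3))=283678452134261725 /20282533726418964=13.99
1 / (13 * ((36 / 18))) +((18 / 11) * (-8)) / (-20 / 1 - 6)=155 / 286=0.54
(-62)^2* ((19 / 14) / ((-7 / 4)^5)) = -37394432 / 117649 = -317.85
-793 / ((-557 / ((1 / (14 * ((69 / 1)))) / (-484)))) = -793 / 260422008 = -0.00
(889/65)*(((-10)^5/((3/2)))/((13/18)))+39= -213353409/169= -1262446.21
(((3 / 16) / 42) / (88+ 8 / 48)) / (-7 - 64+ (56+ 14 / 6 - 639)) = -9 / 115829840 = -0.00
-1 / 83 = -0.01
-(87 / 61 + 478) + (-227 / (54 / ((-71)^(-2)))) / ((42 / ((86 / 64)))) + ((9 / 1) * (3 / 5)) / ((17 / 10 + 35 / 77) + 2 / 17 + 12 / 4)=-105260499662744471 / 220025201606784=-478.40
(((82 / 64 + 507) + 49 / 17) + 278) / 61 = 429305 / 33184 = 12.94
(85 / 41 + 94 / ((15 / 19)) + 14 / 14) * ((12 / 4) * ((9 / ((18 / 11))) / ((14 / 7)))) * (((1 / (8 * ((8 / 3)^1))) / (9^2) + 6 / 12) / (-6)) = -35736437 / 425088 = -84.07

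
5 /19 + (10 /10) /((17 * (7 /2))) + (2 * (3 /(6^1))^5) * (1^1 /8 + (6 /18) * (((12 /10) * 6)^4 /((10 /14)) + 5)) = 213729681331 /2713200000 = 78.77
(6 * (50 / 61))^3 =27000000 / 226981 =118.95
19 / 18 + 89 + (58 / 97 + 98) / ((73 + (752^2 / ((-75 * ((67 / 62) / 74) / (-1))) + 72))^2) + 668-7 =8832392810472956248237447 / 11759972674638284447634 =751.06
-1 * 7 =-7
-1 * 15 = -15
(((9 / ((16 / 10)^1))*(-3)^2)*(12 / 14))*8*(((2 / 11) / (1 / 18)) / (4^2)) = 10935 / 154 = 71.01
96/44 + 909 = 10023/11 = 911.18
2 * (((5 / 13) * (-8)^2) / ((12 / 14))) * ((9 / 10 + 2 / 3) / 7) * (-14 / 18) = -10528 / 1053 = -10.00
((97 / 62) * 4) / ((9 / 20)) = 13.91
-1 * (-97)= 97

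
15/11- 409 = -407.64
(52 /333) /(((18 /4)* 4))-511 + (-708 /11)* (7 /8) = -37404985 /65934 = -567.31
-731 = -731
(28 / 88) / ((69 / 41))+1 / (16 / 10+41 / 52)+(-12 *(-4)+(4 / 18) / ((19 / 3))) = 548983 / 11286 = 48.64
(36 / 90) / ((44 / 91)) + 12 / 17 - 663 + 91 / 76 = -46918749 / 71060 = -660.27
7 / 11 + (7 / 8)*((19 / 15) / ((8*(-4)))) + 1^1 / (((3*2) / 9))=88777 / 42240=2.10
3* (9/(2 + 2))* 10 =135/2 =67.50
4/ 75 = 0.05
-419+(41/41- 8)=-426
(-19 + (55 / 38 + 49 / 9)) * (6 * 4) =-16564 / 57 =-290.60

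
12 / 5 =2.40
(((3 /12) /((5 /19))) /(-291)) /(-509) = 19 /2962380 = 0.00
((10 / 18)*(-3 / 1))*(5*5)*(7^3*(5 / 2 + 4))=-557375 / 6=-92895.83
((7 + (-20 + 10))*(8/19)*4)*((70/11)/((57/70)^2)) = -48.49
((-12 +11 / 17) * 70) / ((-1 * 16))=6755 / 136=49.67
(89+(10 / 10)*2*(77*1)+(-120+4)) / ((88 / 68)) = 2159 / 22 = 98.14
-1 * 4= -4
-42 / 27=-14 / 9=-1.56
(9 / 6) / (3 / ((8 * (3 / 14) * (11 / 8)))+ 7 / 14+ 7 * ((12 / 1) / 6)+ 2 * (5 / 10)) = 11 / 123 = 0.09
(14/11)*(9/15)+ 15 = 867/55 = 15.76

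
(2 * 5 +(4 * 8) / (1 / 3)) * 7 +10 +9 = 761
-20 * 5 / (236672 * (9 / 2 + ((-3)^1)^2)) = -25 / 798768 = -0.00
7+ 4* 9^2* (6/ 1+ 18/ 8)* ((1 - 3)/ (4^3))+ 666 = 18863/ 32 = 589.47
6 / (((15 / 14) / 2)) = 56 / 5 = 11.20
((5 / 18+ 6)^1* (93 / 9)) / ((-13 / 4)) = -7006 / 351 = -19.96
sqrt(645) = 25.40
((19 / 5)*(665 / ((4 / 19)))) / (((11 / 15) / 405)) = 291678975 / 44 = 6629067.61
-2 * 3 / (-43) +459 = 19743 / 43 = 459.14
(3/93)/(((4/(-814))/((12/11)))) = -222/31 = -7.16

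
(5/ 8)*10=25/ 4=6.25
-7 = -7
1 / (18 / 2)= 1 / 9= 0.11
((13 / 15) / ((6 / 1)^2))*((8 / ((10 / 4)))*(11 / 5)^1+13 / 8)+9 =994529 / 108000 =9.21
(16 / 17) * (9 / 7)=144 / 119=1.21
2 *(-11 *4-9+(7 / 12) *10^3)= 3182 / 3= 1060.67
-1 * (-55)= 55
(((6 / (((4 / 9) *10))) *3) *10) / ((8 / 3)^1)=243 / 16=15.19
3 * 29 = 87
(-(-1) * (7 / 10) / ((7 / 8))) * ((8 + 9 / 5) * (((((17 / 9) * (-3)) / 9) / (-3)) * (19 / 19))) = 3332 / 2025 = 1.65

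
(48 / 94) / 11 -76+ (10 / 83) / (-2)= -3261829 / 42911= -76.01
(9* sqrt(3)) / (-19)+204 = 204 - 9* sqrt(3) / 19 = 203.18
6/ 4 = 1.50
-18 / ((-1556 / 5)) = 45 / 778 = 0.06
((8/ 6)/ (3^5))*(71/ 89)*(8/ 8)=284/ 64881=0.00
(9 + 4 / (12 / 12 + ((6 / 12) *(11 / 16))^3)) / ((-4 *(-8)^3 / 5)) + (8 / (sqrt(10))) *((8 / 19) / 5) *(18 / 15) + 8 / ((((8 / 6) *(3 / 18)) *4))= 192 *sqrt(10) / 2375 + 630702583 / 69834752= 9.29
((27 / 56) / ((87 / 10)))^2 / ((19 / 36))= 18225 / 3131884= 0.01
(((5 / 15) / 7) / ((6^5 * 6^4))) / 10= 1 / 2116316160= 0.00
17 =17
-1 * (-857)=857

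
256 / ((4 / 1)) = 64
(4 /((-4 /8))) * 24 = -192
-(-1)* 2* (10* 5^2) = 500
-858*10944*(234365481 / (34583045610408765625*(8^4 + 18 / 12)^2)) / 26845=-462838344192 / 3278210848304266899083984375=-0.00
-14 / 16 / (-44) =7 / 352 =0.02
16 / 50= 8 / 25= 0.32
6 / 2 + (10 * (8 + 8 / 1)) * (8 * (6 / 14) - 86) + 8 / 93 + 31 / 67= -576088096 / 43617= -13207.88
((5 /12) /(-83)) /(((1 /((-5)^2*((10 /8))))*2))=-625 /7968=-0.08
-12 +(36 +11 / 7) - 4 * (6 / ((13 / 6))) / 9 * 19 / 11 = 23.45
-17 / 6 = -2.83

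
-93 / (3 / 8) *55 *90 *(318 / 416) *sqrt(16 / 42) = -8132850 *sqrt(42) / 91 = -579196.62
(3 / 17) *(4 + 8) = 36 / 17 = 2.12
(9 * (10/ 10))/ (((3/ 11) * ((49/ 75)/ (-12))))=-29700/ 49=-606.12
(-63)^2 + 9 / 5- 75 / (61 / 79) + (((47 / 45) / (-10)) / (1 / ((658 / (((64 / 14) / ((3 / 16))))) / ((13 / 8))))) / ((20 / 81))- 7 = 97942315873 / 25376000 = 3859.64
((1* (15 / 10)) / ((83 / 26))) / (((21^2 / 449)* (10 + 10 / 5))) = 0.04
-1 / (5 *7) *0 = 0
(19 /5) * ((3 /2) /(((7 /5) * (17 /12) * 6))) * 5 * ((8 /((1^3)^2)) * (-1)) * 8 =-18240 /119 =-153.28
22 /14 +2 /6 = 40 /21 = 1.90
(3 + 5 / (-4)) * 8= 14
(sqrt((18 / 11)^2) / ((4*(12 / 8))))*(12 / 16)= 0.20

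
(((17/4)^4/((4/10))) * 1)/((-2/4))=-417605/256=-1631.27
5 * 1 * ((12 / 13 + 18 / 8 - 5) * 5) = -2375 / 52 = -45.67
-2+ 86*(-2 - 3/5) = -1128/5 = -225.60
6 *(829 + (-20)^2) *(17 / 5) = 125358 / 5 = 25071.60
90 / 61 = 1.48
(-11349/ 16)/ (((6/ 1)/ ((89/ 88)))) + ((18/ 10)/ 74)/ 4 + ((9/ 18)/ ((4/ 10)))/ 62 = -119.54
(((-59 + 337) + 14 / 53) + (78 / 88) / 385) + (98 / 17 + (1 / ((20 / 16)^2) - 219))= 5011674803 / 76314700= 65.67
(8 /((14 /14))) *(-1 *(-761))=6088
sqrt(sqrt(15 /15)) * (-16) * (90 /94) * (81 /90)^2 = -2916 /235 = -12.41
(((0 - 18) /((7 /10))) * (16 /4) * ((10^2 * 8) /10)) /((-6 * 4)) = 2400 /7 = 342.86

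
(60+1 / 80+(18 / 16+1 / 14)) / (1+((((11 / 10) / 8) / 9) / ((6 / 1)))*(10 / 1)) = 925479 / 15505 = 59.69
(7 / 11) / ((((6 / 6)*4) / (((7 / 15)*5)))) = 49 / 132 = 0.37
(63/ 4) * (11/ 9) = 77/ 4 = 19.25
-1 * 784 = -784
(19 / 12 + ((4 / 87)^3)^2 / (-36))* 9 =24716693453417 / 1734504804036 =14.25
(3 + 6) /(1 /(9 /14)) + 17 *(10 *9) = 21501 /14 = 1535.79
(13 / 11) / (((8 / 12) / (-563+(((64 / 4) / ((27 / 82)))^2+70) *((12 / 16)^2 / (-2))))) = -21005855 / 9504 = -2210.21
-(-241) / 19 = 241 / 19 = 12.68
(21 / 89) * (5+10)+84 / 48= 1883 / 356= 5.29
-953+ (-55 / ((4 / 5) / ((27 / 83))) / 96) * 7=-10141997 / 10624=-954.63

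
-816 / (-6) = 136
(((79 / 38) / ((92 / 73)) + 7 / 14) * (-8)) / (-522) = 835 / 25346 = 0.03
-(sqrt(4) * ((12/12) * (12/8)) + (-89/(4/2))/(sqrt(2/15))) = -3 + 89 * sqrt(30)/4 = 118.87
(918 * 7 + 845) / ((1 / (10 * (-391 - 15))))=-29520260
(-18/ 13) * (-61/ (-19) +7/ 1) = -3492/ 247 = -14.14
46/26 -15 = -172/13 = -13.23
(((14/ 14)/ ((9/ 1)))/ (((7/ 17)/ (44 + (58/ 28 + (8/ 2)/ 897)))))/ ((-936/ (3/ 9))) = -0.00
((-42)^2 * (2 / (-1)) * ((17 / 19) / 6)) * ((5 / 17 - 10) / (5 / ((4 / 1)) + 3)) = 388080 / 323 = 1201.49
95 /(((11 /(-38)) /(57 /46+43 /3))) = -3878945 /759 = -5110.60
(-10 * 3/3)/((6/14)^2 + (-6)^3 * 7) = 490/74079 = 0.01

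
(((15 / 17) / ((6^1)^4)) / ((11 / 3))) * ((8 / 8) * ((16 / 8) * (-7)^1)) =-35 / 13464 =-0.00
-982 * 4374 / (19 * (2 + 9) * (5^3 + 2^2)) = -159.31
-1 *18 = -18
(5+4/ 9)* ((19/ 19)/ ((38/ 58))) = 1421/ 171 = 8.31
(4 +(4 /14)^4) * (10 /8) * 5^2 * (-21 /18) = -300625 /2058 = -146.08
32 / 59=0.54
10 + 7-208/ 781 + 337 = 276266/ 781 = 353.73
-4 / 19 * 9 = -36 / 19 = -1.89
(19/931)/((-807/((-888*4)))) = 1184/13181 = 0.09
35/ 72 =0.49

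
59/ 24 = 2.46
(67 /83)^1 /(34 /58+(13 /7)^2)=95207 /475922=0.20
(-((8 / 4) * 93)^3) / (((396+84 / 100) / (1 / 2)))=-26811900 / 3307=-8107.62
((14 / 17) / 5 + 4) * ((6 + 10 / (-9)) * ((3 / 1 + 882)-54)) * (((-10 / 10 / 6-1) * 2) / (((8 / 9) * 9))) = -1258411 / 255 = -4934.95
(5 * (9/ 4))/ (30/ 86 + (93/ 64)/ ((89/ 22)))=459240/ 28903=15.89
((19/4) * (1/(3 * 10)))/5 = 19/600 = 0.03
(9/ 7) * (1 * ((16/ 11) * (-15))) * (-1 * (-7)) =-2160/ 11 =-196.36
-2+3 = 1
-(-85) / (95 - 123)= -3.04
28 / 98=2 / 7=0.29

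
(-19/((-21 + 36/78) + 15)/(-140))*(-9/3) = 247/3360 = 0.07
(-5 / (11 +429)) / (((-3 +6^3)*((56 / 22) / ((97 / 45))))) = -97 / 2147040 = -0.00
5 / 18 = 0.28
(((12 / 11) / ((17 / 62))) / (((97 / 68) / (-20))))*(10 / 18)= -99200 / 3201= -30.99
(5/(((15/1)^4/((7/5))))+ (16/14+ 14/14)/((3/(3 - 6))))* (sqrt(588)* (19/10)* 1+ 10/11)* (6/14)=-14427194* sqrt(3)/590625 - 1518652/1819125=-43.14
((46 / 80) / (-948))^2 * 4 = 529 / 359481600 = 0.00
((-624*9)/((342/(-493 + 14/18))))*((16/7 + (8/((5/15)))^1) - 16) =11057280/133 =83137.44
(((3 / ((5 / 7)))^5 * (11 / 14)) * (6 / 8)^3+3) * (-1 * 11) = -1919308281 / 400000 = -4798.27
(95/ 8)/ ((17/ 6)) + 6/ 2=489/ 68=7.19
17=17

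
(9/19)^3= 729/6859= 0.11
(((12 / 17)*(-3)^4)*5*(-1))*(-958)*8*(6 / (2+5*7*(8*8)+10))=5837.48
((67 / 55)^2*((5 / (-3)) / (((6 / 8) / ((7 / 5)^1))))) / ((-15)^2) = -125692 / 6125625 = -0.02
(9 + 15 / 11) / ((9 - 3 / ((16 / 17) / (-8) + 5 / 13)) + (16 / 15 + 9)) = 100890 / 76219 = 1.32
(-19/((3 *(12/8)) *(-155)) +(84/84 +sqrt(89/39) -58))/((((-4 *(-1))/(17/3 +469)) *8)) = -7073453/8370 +89 *sqrt(3471)/234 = -822.69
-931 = -931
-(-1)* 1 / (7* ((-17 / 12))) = -12 / 119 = -0.10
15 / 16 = 0.94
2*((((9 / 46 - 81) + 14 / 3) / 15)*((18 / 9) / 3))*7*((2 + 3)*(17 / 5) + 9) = -3824548 / 3105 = -1231.74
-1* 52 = -52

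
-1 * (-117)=117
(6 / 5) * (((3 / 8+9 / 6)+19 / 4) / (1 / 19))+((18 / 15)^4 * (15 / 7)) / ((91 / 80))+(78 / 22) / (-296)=8034142563 / 51851800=154.94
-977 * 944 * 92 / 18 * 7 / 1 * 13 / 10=-1930348784 / 45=-42896639.64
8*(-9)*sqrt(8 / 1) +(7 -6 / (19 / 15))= 43 / 19 -144*sqrt(2)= -201.38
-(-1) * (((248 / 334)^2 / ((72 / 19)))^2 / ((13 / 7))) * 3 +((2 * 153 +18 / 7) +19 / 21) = 591488444602819 / 1911045560697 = 309.51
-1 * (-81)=81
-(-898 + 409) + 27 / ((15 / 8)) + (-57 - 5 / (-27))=446.59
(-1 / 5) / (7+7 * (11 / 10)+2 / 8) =-4 / 299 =-0.01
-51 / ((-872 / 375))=19125 / 872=21.93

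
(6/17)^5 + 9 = 12786489/1419857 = 9.01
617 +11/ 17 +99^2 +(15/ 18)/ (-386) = 410202887/ 39372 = 10418.64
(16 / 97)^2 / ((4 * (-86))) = -32 / 404587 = -0.00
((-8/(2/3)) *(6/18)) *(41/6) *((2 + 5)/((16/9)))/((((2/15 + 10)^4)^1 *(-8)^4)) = -43588125/17491388530688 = -0.00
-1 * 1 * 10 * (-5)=50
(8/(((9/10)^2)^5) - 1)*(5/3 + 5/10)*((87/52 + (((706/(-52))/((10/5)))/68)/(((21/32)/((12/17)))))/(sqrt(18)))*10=63010545876166475*sqrt(2)/507871068712056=175.46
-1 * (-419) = 419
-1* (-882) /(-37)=-882 /37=-23.84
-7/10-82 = -827/10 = -82.70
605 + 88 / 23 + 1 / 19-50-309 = 109197 / 437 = 249.88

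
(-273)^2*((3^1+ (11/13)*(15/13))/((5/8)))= 2370816/5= 474163.20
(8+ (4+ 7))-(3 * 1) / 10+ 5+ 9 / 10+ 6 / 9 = 379 / 15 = 25.27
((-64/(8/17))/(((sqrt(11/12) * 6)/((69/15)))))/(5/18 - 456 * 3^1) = 18768 * sqrt(33)/1354045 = 0.08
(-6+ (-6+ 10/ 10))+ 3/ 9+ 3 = -23/ 3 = -7.67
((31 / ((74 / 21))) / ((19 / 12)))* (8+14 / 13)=50.43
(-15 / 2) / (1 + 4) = -3 / 2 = -1.50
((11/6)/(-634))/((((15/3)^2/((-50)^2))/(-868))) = 238700/951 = 251.00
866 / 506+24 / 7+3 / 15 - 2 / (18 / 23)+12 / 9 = 328169 / 79695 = 4.12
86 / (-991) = -86 / 991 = -0.09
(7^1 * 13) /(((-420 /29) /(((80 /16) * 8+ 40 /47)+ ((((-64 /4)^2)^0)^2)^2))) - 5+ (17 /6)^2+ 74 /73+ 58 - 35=-72850573 /308790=-235.92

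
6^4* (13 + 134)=190512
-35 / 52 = -0.67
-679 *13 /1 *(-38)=335426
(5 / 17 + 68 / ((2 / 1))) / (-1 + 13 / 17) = -583 / 4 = -145.75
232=232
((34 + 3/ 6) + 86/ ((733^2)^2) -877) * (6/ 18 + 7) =-5350673967569843/ 866038408563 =-6178.33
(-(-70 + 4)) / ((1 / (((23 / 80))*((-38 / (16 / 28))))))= -100947 / 80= -1261.84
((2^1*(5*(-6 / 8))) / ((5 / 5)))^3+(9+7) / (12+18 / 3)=-30311 / 72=-420.99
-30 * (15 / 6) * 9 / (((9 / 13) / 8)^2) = -270400 / 3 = -90133.33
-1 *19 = -19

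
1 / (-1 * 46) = -1 / 46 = -0.02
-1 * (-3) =3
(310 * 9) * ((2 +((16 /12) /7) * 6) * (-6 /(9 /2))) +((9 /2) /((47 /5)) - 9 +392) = -7440631 /658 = -11307.95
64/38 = 32/19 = 1.68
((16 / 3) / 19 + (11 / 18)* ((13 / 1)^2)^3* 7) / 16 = 1290501.03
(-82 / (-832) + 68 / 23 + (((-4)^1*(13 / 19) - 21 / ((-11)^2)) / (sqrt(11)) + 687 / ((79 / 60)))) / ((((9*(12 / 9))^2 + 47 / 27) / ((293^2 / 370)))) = 919525174391907 / 1100511838400 - 15509222793*sqrt(11) / 36819519550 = 834.15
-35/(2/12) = -210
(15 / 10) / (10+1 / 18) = 27 / 181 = 0.15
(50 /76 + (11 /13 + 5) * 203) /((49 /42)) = 1759767 /1729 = 1017.79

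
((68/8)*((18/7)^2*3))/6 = 1377/49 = 28.10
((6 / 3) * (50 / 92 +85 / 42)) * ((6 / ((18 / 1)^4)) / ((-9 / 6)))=-620 / 3168963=-0.00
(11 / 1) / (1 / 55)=605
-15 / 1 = -15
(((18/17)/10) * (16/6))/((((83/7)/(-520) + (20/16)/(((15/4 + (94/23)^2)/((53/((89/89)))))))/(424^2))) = 135941341605888/8613581131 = 15782.21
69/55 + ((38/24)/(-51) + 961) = 32388443/33660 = 962.22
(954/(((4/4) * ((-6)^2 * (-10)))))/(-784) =53/15680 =0.00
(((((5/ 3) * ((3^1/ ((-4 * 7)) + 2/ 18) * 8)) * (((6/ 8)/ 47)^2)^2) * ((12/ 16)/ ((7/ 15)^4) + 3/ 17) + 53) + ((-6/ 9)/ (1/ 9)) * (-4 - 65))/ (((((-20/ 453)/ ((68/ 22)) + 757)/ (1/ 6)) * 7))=0.01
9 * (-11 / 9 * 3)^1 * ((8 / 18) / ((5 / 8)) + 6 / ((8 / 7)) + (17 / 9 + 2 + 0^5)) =-6501 / 20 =-325.05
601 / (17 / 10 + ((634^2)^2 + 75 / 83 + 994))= 498830 / 134101960354061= 0.00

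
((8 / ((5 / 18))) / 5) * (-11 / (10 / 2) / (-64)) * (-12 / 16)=-297 / 2000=-0.15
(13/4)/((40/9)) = 117/160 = 0.73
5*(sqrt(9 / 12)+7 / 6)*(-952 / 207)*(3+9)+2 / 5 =-560.51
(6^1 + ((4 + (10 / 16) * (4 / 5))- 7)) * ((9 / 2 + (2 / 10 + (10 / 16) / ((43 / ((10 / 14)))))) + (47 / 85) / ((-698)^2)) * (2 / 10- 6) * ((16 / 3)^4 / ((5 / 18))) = -619951805095936 / 2225913275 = -278515.71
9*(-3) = -27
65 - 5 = 60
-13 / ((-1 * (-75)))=-13 / 75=-0.17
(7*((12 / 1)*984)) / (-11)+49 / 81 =-6694597 / 891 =-7513.58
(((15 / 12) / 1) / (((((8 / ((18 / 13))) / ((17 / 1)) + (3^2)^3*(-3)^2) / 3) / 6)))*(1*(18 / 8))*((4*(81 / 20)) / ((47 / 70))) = 7026831 / 37746076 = 0.19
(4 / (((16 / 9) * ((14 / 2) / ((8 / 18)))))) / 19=1 / 133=0.01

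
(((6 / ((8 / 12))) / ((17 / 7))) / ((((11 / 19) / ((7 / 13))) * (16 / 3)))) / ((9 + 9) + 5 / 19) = 477603 / 13496912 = 0.04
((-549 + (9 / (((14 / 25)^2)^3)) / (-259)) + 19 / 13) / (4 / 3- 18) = 41729192701071 / 1267597385600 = 32.92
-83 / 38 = -2.18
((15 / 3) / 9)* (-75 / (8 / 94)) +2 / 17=-99851 / 204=-489.47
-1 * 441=-441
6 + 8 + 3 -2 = 15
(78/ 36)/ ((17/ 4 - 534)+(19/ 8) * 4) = -26/ 6243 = -0.00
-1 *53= -53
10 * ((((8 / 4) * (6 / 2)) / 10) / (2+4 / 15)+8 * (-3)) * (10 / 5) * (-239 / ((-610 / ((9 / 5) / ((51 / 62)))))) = -35874378 / 88145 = -406.99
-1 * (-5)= 5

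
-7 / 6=-1.17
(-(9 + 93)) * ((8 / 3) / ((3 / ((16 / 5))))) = -290.13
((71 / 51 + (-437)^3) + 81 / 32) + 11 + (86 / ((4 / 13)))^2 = -136068518693 / 1632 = -83375317.83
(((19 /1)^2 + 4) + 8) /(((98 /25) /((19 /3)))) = 177175 /294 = 602.64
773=773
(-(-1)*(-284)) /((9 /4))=-1136 /9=-126.22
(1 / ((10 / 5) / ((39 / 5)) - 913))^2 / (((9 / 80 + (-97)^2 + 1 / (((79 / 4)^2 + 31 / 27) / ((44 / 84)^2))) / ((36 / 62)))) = 18137699405280 / 244859898711407023115237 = 0.00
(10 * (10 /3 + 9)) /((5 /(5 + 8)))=962 /3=320.67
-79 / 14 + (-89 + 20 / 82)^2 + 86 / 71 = 13155462269 / 1670914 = 7873.21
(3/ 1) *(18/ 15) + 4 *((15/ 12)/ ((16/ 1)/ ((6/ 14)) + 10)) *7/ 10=5217/ 1420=3.67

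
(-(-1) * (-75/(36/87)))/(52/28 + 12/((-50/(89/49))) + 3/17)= -15098125/133088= -113.44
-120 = -120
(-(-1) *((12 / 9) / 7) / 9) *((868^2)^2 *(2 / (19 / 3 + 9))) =324370127872 / 207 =1567005448.66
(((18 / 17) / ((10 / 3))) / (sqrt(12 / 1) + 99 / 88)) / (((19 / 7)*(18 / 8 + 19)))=-18144 / 31435975 + 32256*sqrt(3) / 31435975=0.00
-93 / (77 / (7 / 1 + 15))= -186 / 7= -26.57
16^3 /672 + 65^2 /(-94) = -76693 /1974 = -38.85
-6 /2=-3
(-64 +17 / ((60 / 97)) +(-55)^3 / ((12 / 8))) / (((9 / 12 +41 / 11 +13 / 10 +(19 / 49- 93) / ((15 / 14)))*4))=512603707 / 1490612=343.89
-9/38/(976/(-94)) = 423/18544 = 0.02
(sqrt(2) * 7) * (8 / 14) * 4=22.63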